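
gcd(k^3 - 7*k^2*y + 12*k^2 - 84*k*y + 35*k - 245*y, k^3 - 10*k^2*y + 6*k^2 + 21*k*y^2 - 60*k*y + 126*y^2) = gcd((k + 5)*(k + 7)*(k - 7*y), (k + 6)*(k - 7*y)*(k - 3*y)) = -k + 7*y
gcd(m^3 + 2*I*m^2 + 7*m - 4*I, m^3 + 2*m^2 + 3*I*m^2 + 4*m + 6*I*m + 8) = m^2 + 3*I*m + 4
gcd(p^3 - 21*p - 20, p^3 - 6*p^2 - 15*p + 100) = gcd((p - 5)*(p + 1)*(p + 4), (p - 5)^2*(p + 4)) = p^2 - p - 20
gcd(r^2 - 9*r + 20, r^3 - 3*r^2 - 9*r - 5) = r - 5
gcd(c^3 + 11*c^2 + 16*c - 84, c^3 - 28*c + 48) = c^2 + 4*c - 12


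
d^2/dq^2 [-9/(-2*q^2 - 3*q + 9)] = 18*(-4*q^2 - 6*q + (4*q + 3)^2 + 18)/(2*q^2 + 3*q - 9)^3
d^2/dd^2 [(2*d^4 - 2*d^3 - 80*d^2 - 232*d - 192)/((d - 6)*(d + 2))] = 4*(d^3 - 18*d^2 + 108*d - 360)/(d^3 - 18*d^2 + 108*d - 216)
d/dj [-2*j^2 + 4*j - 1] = 4 - 4*j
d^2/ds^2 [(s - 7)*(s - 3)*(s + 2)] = 6*s - 16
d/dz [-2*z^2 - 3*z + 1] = -4*z - 3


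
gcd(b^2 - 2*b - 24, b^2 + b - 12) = b + 4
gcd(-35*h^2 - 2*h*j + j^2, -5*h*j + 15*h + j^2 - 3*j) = 1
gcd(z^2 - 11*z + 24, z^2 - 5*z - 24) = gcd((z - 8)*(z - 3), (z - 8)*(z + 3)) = z - 8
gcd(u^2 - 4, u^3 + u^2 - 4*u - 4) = u^2 - 4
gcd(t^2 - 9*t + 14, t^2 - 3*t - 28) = t - 7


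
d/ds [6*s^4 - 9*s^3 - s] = 24*s^3 - 27*s^2 - 1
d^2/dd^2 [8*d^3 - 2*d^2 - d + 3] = 48*d - 4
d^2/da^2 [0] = 0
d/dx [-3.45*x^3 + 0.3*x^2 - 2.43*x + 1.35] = -10.35*x^2 + 0.6*x - 2.43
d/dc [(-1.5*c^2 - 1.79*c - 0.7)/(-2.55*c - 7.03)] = (3.825*c^2 + 21.09*c + 10.7987)/(6.5025*c^2 + 35.853*c + 49.4209)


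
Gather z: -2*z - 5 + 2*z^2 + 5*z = 2*z^2 + 3*z - 5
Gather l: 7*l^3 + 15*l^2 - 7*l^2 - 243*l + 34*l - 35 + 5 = 7*l^3 + 8*l^2 - 209*l - 30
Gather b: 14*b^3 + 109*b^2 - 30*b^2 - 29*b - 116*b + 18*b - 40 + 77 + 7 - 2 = 14*b^3 + 79*b^2 - 127*b + 42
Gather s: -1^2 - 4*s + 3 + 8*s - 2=4*s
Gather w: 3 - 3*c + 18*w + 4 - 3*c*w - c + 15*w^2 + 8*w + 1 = -4*c + 15*w^2 + w*(26 - 3*c) + 8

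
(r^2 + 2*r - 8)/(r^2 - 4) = (r + 4)/(r + 2)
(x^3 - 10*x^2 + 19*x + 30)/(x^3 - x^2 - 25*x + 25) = (x^2 - 5*x - 6)/(x^2 + 4*x - 5)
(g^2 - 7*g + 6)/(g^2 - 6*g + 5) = (g - 6)/(g - 5)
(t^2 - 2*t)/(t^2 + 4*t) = (t - 2)/(t + 4)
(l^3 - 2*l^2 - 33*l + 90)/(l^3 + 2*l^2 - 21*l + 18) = (l - 5)/(l - 1)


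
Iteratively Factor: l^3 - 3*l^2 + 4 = (l + 1)*(l^2 - 4*l + 4) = (l - 2)*(l + 1)*(l - 2)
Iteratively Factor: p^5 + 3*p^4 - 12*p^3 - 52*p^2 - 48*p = (p + 2)*(p^4 + p^3 - 14*p^2 - 24*p) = p*(p + 2)*(p^3 + p^2 - 14*p - 24) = p*(p + 2)^2*(p^2 - p - 12) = p*(p + 2)^2*(p + 3)*(p - 4)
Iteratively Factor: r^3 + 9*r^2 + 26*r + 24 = (r + 4)*(r^2 + 5*r + 6) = (r + 2)*(r + 4)*(r + 3)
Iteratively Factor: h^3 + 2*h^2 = (h)*(h^2 + 2*h) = h^2*(h + 2)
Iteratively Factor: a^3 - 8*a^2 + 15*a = (a - 5)*(a^2 - 3*a) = a*(a - 5)*(a - 3)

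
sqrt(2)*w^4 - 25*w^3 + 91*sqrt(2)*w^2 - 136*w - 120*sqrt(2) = (w - 6*sqrt(2))*(w - 5*sqrt(2))*(w - 2*sqrt(2))*(sqrt(2)*w + 1)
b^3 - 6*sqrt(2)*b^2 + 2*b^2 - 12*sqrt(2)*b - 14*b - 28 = (b + 2)*(b - 7*sqrt(2))*(b + sqrt(2))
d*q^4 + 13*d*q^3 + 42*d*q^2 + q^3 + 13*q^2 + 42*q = q*(q + 6)*(q + 7)*(d*q + 1)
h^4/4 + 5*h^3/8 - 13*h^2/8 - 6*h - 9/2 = (h/2 + 1)^2*(h - 3)*(h + 3/2)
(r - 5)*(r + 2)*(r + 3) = r^3 - 19*r - 30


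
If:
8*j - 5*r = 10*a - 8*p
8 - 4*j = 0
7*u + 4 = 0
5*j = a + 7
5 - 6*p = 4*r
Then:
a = 3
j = 2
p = 81/62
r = -22/31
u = -4/7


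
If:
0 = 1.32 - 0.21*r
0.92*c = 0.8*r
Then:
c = 5.47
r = 6.29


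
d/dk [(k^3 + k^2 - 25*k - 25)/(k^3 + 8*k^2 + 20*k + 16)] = (7*k^3 + 76*k^2 + 191*k + 50)/(k^5 + 14*k^4 + 76*k^3 + 200*k^2 + 256*k + 128)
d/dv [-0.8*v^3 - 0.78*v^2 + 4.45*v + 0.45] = -2.4*v^2 - 1.56*v + 4.45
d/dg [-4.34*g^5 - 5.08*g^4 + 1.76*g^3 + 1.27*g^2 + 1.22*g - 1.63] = -21.7*g^4 - 20.32*g^3 + 5.28*g^2 + 2.54*g + 1.22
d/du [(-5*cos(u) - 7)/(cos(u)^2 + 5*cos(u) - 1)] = (5*sin(u)^2 - 14*cos(u) - 45)*sin(u)/(-sin(u)^2 + 5*cos(u))^2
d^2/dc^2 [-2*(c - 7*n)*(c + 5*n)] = -4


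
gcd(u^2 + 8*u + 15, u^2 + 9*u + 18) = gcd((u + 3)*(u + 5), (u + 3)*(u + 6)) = u + 3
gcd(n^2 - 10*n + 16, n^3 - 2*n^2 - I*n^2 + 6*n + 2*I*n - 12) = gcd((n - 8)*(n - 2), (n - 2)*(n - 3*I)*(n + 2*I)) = n - 2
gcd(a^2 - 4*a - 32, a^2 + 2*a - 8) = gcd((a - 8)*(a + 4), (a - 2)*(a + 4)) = a + 4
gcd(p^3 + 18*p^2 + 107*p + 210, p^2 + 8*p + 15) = p + 5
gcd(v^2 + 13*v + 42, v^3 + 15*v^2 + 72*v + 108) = v + 6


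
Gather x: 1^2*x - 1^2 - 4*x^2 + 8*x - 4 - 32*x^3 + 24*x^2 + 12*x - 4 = -32*x^3 + 20*x^2 + 21*x - 9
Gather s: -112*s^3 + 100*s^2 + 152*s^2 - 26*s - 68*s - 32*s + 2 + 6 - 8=-112*s^3 + 252*s^2 - 126*s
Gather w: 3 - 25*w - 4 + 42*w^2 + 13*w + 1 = 42*w^2 - 12*w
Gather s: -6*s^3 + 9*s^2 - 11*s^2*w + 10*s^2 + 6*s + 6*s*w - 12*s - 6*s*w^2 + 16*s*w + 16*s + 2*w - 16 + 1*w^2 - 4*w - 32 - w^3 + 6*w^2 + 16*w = -6*s^3 + s^2*(19 - 11*w) + s*(-6*w^2 + 22*w + 10) - w^3 + 7*w^2 + 14*w - 48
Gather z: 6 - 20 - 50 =-64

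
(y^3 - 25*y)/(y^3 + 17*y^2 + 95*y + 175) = y*(y - 5)/(y^2 + 12*y + 35)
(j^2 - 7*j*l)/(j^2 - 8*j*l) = (j - 7*l)/(j - 8*l)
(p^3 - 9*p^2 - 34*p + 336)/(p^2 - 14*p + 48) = (p^2 - p - 42)/(p - 6)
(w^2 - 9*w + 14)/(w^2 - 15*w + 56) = (w - 2)/(w - 8)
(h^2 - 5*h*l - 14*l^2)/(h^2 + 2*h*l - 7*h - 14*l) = (h - 7*l)/(h - 7)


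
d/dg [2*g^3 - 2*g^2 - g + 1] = 6*g^2 - 4*g - 1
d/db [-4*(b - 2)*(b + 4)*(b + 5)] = -12*b^2 - 56*b - 8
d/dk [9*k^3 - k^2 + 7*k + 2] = 27*k^2 - 2*k + 7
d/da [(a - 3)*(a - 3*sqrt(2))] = 2*a - 3*sqrt(2) - 3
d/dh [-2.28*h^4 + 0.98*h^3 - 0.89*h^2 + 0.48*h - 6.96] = -9.12*h^3 + 2.94*h^2 - 1.78*h + 0.48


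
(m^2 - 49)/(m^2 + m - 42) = (m - 7)/(m - 6)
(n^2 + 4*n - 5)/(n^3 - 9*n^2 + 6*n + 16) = (n^2 + 4*n - 5)/(n^3 - 9*n^2 + 6*n + 16)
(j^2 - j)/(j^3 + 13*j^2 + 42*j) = (j - 1)/(j^2 + 13*j + 42)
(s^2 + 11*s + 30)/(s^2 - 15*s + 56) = (s^2 + 11*s + 30)/(s^2 - 15*s + 56)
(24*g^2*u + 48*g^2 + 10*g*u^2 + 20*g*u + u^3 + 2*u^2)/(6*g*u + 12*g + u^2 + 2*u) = 4*g + u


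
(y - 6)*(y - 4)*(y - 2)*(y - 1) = y^4 - 13*y^3 + 56*y^2 - 92*y + 48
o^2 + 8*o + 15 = (o + 3)*(o + 5)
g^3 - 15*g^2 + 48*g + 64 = (g - 8)^2*(g + 1)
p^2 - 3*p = p*(p - 3)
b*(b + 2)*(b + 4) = b^3 + 6*b^2 + 8*b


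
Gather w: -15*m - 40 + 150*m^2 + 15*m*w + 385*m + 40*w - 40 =150*m^2 + 370*m + w*(15*m + 40) - 80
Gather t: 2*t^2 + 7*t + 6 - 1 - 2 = 2*t^2 + 7*t + 3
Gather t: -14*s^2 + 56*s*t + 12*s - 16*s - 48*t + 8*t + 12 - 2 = -14*s^2 - 4*s + t*(56*s - 40) + 10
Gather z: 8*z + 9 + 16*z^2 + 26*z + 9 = 16*z^2 + 34*z + 18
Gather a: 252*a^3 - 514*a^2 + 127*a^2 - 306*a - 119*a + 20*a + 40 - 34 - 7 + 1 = 252*a^3 - 387*a^2 - 405*a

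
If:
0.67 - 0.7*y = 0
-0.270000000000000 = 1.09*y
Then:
No Solution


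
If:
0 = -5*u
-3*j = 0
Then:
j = 0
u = 0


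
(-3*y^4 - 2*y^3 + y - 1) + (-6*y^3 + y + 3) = -3*y^4 - 8*y^3 + 2*y + 2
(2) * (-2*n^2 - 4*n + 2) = -4*n^2 - 8*n + 4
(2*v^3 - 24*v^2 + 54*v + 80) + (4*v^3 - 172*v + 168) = 6*v^3 - 24*v^2 - 118*v + 248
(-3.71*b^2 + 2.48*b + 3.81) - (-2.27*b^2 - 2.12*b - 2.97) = -1.44*b^2 + 4.6*b + 6.78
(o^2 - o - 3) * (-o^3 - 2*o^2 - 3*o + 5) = -o^5 - o^4 + 2*o^3 + 14*o^2 + 4*o - 15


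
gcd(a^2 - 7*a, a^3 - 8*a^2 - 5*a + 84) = a - 7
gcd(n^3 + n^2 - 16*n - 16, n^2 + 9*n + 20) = n + 4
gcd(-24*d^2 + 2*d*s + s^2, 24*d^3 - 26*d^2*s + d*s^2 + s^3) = -24*d^2 + 2*d*s + s^2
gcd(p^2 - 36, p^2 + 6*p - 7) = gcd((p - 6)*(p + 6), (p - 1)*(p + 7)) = 1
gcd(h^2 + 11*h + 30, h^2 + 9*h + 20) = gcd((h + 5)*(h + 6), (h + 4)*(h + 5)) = h + 5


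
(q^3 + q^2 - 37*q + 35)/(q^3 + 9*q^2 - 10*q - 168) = (q^2 - 6*q + 5)/(q^2 + 2*q - 24)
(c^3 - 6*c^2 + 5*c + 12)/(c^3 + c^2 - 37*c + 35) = (c^3 - 6*c^2 + 5*c + 12)/(c^3 + c^2 - 37*c + 35)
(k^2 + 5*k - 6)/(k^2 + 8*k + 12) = (k - 1)/(k + 2)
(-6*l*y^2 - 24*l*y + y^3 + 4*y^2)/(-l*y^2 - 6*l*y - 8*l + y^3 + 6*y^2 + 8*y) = y*(-6*l + y)/(-l*y - 2*l + y^2 + 2*y)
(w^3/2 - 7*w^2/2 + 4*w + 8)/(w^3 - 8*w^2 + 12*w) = (w^3 - 7*w^2 + 8*w + 16)/(2*w*(w^2 - 8*w + 12))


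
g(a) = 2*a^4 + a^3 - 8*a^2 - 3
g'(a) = 8*a^3 + 3*a^2 - 16*a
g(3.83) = 366.18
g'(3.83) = 432.18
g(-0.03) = -3.01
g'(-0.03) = 0.48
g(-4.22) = 413.66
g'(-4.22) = -480.27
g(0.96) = -7.79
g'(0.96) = -5.52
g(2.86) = 88.77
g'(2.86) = 165.93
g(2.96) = 106.37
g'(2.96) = 186.40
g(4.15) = 523.92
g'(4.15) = 557.05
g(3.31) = 185.69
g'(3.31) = 270.03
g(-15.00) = 96072.00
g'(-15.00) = -26085.00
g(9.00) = 13200.00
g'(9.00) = 5931.00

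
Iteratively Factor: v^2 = (v)*(v)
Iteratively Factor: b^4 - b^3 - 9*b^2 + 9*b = (b)*(b^3 - b^2 - 9*b + 9) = b*(b + 3)*(b^2 - 4*b + 3) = b*(b - 3)*(b + 3)*(b - 1)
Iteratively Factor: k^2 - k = (k - 1)*(k)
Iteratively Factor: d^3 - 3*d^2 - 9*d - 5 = (d - 5)*(d^2 + 2*d + 1) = (d - 5)*(d + 1)*(d + 1)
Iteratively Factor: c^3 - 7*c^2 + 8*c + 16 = (c - 4)*(c^2 - 3*c - 4) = (c - 4)^2*(c + 1)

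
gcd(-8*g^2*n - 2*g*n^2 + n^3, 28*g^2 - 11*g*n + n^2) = 4*g - n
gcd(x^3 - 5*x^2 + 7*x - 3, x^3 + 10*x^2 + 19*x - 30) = x - 1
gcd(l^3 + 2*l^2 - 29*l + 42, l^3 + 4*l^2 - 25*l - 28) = l + 7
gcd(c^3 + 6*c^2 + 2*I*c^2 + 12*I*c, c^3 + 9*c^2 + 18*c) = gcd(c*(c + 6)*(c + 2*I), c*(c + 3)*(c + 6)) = c^2 + 6*c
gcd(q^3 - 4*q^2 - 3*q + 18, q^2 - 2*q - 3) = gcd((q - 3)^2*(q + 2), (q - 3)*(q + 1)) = q - 3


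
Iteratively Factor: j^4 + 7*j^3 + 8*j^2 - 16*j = (j + 4)*(j^3 + 3*j^2 - 4*j) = j*(j + 4)*(j^2 + 3*j - 4) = j*(j + 4)^2*(j - 1)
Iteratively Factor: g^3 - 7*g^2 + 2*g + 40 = (g - 5)*(g^2 - 2*g - 8) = (g - 5)*(g + 2)*(g - 4)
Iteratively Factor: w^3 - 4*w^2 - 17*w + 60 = (w + 4)*(w^2 - 8*w + 15) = (w - 3)*(w + 4)*(w - 5)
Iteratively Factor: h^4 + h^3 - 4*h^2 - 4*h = (h - 2)*(h^3 + 3*h^2 + 2*h) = (h - 2)*(h + 1)*(h^2 + 2*h) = (h - 2)*(h + 1)*(h + 2)*(h)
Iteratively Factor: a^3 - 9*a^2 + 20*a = (a - 4)*(a^2 - 5*a) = (a - 5)*(a - 4)*(a)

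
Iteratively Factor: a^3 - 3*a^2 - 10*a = (a - 5)*(a^2 + 2*a) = a*(a - 5)*(a + 2)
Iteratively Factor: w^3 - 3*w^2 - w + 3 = (w + 1)*(w^2 - 4*w + 3) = (w - 3)*(w + 1)*(w - 1)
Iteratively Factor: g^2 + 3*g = (g)*(g + 3)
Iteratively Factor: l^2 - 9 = (l - 3)*(l + 3)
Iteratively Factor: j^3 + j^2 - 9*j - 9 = (j - 3)*(j^2 + 4*j + 3) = (j - 3)*(j + 3)*(j + 1)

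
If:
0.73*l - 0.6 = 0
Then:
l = 0.82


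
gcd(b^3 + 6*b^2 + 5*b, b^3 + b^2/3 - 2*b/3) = b^2 + b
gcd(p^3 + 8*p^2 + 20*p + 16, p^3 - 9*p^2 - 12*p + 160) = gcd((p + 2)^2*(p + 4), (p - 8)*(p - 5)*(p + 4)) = p + 4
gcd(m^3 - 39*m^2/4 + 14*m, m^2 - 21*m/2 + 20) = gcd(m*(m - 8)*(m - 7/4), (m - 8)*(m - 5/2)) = m - 8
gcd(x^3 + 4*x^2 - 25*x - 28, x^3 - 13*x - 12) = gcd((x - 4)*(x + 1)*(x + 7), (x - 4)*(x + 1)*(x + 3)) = x^2 - 3*x - 4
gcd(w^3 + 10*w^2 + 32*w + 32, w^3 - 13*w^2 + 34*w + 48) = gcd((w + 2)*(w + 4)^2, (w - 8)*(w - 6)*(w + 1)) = 1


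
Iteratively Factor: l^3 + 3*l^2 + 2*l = (l)*(l^2 + 3*l + 2) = l*(l + 2)*(l + 1)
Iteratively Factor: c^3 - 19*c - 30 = (c - 5)*(c^2 + 5*c + 6) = (c - 5)*(c + 2)*(c + 3)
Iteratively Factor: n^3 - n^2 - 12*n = (n - 4)*(n^2 + 3*n) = n*(n - 4)*(n + 3)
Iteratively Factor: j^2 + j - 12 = (j - 3)*(j + 4)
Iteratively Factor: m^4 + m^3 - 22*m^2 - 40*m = (m)*(m^3 + m^2 - 22*m - 40) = m*(m + 2)*(m^2 - m - 20) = m*(m + 2)*(m + 4)*(m - 5)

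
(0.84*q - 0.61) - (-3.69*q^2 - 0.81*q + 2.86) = 3.69*q^2 + 1.65*q - 3.47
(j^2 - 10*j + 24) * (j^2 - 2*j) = j^4 - 12*j^3 + 44*j^2 - 48*j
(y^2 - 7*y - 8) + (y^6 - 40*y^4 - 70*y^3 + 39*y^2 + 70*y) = y^6 - 40*y^4 - 70*y^3 + 40*y^2 + 63*y - 8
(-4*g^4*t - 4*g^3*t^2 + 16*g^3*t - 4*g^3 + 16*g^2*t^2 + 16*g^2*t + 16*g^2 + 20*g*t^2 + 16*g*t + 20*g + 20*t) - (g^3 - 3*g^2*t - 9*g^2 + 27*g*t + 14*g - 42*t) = -4*g^4*t - 4*g^3*t^2 + 16*g^3*t - 5*g^3 + 16*g^2*t^2 + 19*g^2*t + 25*g^2 + 20*g*t^2 - 11*g*t + 6*g + 62*t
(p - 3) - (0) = p - 3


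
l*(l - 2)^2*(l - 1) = l^4 - 5*l^3 + 8*l^2 - 4*l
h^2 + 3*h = h*(h + 3)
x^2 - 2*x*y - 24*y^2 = (x - 6*y)*(x + 4*y)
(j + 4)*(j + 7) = j^2 + 11*j + 28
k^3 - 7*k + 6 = (k - 2)*(k - 1)*(k + 3)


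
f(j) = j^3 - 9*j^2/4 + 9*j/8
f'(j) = 3*j^2 - 9*j/2 + 9/8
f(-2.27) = -25.84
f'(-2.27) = 26.80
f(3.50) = 19.25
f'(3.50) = 22.12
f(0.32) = 0.16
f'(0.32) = -0.01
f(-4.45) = -137.68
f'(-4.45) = 80.56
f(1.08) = -0.15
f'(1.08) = -0.24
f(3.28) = 14.77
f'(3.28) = 18.64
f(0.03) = 0.03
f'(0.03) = 0.99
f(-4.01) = -105.17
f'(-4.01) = 67.41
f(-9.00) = -921.38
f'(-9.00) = 284.62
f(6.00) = 141.75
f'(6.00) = 82.12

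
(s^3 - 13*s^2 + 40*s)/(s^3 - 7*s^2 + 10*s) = (s - 8)/(s - 2)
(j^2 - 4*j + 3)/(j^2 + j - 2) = (j - 3)/(j + 2)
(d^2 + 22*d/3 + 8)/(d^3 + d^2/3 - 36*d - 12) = (3*d + 4)/(3*d^2 - 17*d - 6)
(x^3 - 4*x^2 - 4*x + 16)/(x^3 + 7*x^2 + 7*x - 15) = (x^3 - 4*x^2 - 4*x + 16)/(x^3 + 7*x^2 + 7*x - 15)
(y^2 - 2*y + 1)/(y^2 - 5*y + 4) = (y - 1)/(y - 4)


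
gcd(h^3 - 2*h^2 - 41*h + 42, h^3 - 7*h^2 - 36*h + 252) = h^2 - h - 42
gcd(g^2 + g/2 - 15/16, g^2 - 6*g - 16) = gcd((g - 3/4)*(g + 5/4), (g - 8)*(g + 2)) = 1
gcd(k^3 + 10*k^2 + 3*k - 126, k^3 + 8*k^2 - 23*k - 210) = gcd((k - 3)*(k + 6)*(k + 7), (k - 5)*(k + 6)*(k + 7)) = k^2 + 13*k + 42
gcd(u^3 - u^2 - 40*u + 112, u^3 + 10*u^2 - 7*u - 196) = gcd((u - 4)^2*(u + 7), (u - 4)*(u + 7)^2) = u^2 + 3*u - 28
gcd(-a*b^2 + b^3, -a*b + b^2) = a*b - b^2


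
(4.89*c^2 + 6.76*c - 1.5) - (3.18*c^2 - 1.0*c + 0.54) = 1.71*c^2 + 7.76*c - 2.04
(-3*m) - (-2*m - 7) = 7 - m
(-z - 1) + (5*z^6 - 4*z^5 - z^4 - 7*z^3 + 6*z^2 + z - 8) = 5*z^6 - 4*z^5 - z^4 - 7*z^3 + 6*z^2 - 9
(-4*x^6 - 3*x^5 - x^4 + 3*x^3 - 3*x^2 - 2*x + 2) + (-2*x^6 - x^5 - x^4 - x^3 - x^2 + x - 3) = -6*x^6 - 4*x^5 - 2*x^4 + 2*x^3 - 4*x^2 - x - 1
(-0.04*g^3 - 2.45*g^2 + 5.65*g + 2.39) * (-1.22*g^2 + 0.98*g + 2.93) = 0.0488*g^5 + 2.9498*g^4 - 9.4112*g^3 - 4.5573*g^2 + 18.8967*g + 7.0027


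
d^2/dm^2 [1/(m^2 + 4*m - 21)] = 2*(-m^2 - 4*m + 4*(m + 2)^2 + 21)/(m^2 + 4*m - 21)^3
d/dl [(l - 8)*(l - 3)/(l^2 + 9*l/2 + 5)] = 2*(31*l^2 - 76*l - 326)/(4*l^4 + 36*l^3 + 121*l^2 + 180*l + 100)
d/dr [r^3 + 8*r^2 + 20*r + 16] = 3*r^2 + 16*r + 20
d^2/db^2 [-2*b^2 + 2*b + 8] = -4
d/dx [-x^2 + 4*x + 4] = 4 - 2*x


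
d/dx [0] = 0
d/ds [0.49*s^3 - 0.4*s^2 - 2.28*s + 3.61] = 1.47*s^2 - 0.8*s - 2.28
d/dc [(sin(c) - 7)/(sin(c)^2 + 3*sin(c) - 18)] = (14*sin(c) + cos(c)^2 + 2)*cos(c)/(sin(c)^2 + 3*sin(c) - 18)^2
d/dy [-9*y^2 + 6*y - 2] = 6 - 18*y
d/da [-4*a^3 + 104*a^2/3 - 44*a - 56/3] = -12*a^2 + 208*a/3 - 44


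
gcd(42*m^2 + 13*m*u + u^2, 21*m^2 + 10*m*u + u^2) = 7*m + u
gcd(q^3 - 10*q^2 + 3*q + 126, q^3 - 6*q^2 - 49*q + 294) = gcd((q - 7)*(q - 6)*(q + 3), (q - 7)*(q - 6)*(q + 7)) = q^2 - 13*q + 42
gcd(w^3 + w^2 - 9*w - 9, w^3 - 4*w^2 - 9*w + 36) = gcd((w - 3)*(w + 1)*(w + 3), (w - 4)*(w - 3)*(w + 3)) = w^2 - 9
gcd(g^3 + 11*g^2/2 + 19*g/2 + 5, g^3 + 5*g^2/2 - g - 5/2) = g^2 + 7*g/2 + 5/2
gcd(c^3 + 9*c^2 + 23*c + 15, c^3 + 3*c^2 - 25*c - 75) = c^2 + 8*c + 15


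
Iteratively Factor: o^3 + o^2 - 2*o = (o + 2)*(o^2 - o) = (o - 1)*(o + 2)*(o)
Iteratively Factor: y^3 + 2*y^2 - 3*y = (y + 3)*(y^2 - y) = (y - 1)*(y + 3)*(y)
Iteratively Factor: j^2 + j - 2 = (j - 1)*(j + 2)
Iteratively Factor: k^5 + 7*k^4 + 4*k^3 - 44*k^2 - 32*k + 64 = (k + 2)*(k^4 + 5*k^3 - 6*k^2 - 32*k + 32) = (k - 2)*(k + 2)*(k^3 + 7*k^2 + 8*k - 16) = (k - 2)*(k - 1)*(k + 2)*(k^2 + 8*k + 16) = (k - 2)*(k - 1)*(k + 2)*(k + 4)*(k + 4)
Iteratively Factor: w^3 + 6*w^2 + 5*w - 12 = (w + 4)*(w^2 + 2*w - 3) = (w + 3)*(w + 4)*(w - 1)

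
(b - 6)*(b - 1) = b^2 - 7*b + 6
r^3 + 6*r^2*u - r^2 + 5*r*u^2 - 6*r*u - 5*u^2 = (r - 1)*(r + u)*(r + 5*u)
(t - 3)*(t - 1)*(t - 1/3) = t^3 - 13*t^2/3 + 13*t/3 - 1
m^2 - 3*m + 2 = (m - 2)*(m - 1)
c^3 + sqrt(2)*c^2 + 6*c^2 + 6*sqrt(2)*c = c*(c + 6)*(c + sqrt(2))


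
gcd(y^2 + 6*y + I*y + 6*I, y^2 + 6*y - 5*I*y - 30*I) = y + 6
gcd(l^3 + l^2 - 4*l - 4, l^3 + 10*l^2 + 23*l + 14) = l^2 + 3*l + 2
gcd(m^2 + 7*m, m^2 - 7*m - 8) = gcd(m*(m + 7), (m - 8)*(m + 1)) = 1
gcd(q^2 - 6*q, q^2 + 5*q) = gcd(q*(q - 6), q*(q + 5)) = q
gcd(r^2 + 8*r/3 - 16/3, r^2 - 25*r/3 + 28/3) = r - 4/3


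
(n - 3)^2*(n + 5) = n^3 - n^2 - 21*n + 45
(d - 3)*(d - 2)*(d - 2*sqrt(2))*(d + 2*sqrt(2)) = d^4 - 5*d^3 - 2*d^2 + 40*d - 48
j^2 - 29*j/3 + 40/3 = (j - 8)*(j - 5/3)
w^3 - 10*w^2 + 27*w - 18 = (w - 6)*(w - 3)*(w - 1)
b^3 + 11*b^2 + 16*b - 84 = (b - 2)*(b + 6)*(b + 7)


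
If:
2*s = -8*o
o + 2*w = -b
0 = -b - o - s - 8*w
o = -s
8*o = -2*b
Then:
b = 0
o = 0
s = 0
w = 0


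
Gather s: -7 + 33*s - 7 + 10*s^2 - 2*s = 10*s^2 + 31*s - 14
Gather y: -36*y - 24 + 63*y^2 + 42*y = 63*y^2 + 6*y - 24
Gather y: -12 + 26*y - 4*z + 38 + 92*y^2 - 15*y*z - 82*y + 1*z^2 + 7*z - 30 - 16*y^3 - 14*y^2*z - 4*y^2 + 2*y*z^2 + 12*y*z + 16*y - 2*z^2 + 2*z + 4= -16*y^3 + y^2*(88 - 14*z) + y*(2*z^2 - 3*z - 40) - z^2 + 5*z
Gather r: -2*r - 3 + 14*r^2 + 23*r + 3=14*r^2 + 21*r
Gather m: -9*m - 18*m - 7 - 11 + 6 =-27*m - 12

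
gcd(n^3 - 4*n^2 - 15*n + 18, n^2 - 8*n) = 1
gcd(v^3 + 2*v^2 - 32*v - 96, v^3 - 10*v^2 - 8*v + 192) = v^2 - 2*v - 24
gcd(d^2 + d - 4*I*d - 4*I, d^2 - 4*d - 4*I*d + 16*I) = d - 4*I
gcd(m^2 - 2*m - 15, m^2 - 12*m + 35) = m - 5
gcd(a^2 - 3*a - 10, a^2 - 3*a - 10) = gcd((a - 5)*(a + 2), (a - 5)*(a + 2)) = a^2 - 3*a - 10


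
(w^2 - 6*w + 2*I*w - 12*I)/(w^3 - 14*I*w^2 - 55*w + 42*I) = (w^2 + 2*w*(-3 + I) - 12*I)/(w^3 - 14*I*w^2 - 55*w + 42*I)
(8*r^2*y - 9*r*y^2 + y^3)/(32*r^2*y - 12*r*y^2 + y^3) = (-r + y)/(-4*r + y)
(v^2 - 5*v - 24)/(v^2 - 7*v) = (v^2 - 5*v - 24)/(v*(v - 7))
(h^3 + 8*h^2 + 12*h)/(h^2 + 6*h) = h + 2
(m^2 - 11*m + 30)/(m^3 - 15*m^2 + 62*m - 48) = (m - 5)/(m^2 - 9*m + 8)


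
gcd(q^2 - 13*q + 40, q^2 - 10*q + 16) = q - 8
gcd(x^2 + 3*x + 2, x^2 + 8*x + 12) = x + 2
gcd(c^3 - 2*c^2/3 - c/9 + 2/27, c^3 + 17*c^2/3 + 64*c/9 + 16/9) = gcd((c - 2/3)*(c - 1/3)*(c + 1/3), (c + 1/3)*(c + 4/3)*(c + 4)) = c + 1/3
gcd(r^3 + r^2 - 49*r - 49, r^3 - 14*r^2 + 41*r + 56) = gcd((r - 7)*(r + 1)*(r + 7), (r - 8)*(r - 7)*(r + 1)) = r^2 - 6*r - 7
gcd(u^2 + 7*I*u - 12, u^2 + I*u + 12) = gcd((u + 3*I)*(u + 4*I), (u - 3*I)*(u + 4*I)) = u + 4*I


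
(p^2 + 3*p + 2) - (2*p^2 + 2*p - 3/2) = -p^2 + p + 7/2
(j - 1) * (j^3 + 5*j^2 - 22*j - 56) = j^4 + 4*j^3 - 27*j^2 - 34*j + 56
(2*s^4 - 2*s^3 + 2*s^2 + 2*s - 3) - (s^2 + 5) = 2*s^4 - 2*s^3 + s^2 + 2*s - 8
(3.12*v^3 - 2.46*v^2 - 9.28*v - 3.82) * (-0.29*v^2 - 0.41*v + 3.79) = -0.9048*v^5 - 0.5658*v^4 + 15.5246*v^3 - 4.4108*v^2 - 33.605*v - 14.4778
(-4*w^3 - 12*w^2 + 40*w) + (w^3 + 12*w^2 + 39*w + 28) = -3*w^3 + 79*w + 28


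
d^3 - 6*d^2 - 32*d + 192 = (d - 6)*(d - 4*sqrt(2))*(d + 4*sqrt(2))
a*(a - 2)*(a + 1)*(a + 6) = a^4 + 5*a^3 - 8*a^2 - 12*a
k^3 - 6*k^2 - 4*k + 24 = (k - 6)*(k - 2)*(k + 2)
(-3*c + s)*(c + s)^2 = -3*c^3 - 5*c^2*s - c*s^2 + s^3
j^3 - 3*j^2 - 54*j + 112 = (j - 8)*(j - 2)*(j + 7)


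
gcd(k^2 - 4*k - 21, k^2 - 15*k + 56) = k - 7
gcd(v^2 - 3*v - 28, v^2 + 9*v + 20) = v + 4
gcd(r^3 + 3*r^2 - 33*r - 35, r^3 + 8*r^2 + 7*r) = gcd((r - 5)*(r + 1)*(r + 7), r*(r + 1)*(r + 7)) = r^2 + 8*r + 7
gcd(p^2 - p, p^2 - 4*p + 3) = p - 1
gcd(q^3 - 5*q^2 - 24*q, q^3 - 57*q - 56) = q - 8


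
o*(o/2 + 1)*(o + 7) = o^3/2 + 9*o^2/2 + 7*o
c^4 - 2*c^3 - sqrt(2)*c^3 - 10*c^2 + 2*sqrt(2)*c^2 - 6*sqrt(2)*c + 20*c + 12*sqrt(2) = (c - 2)*(c - 3*sqrt(2))*(c + sqrt(2))^2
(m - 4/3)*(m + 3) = m^2 + 5*m/3 - 4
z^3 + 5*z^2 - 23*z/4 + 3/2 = (z - 1/2)^2*(z + 6)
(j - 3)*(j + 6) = j^2 + 3*j - 18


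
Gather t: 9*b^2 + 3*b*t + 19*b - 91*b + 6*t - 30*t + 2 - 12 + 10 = 9*b^2 - 72*b + t*(3*b - 24)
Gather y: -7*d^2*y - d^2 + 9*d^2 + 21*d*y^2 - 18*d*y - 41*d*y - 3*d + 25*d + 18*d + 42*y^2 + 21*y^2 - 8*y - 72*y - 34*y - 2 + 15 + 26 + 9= 8*d^2 + 40*d + y^2*(21*d + 63) + y*(-7*d^2 - 59*d - 114) + 48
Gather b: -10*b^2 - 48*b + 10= -10*b^2 - 48*b + 10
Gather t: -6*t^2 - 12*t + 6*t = -6*t^2 - 6*t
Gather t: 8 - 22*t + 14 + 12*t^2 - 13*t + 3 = 12*t^2 - 35*t + 25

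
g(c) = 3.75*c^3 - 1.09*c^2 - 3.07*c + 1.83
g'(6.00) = 388.85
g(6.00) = 754.17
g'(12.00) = 1590.77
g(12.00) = 6288.03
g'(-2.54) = 75.05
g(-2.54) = -58.86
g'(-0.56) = 1.68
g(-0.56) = 2.55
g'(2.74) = 75.42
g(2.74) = 62.38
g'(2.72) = 74.23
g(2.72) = 60.88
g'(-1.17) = 14.88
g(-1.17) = -2.08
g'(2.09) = 41.51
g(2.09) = 24.89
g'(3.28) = 110.81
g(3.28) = 112.36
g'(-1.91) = 42.13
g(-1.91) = -22.41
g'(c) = 11.25*c^2 - 2.18*c - 3.07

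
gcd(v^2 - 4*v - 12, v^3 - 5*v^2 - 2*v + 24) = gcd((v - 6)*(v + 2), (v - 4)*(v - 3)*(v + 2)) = v + 2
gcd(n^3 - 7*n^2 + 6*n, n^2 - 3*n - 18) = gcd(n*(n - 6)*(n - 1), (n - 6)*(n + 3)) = n - 6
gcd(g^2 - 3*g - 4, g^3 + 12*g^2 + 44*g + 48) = 1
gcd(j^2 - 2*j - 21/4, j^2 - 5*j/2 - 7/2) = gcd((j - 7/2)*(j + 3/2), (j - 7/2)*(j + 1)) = j - 7/2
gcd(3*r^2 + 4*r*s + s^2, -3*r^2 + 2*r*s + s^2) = 3*r + s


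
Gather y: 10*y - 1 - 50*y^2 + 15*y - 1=-50*y^2 + 25*y - 2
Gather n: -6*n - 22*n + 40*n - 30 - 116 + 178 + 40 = 12*n + 72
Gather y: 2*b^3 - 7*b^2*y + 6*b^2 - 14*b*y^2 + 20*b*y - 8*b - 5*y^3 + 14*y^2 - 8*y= 2*b^3 + 6*b^2 - 8*b - 5*y^3 + y^2*(14 - 14*b) + y*(-7*b^2 + 20*b - 8)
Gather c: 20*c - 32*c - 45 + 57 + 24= 36 - 12*c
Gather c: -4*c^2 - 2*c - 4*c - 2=-4*c^2 - 6*c - 2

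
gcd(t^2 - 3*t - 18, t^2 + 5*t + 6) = t + 3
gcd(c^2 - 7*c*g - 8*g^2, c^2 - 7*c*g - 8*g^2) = c^2 - 7*c*g - 8*g^2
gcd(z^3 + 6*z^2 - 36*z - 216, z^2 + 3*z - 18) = z + 6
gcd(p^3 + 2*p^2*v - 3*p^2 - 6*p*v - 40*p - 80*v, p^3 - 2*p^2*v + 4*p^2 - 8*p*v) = 1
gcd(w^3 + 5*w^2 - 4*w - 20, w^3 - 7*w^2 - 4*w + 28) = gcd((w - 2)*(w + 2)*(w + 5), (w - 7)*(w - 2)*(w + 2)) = w^2 - 4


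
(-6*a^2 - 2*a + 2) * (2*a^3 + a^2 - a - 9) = -12*a^5 - 10*a^4 + 8*a^3 + 58*a^2 + 16*a - 18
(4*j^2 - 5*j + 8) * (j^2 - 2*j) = 4*j^4 - 13*j^3 + 18*j^2 - 16*j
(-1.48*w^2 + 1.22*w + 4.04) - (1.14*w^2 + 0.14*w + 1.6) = -2.62*w^2 + 1.08*w + 2.44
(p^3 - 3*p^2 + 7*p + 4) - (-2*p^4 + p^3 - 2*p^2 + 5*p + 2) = 2*p^4 - p^2 + 2*p + 2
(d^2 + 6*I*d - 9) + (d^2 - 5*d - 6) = 2*d^2 - 5*d + 6*I*d - 15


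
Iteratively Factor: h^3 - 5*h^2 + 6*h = (h)*(h^2 - 5*h + 6) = h*(h - 3)*(h - 2)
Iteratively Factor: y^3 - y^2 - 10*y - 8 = (y + 2)*(y^2 - 3*y - 4) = (y - 4)*(y + 2)*(y + 1)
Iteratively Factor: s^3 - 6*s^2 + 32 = (s - 4)*(s^2 - 2*s - 8) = (s - 4)^2*(s + 2)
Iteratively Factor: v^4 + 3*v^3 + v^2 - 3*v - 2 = (v + 1)*(v^3 + 2*v^2 - v - 2) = (v + 1)*(v + 2)*(v^2 - 1) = (v - 1)*(v + 1)*(v + 2)*(v + 1)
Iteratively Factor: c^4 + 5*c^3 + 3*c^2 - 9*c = (c)*(c^3 + 5*c^2 + 3*c - 9) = c*(c + 3)*(c^2 + 2*c - 3) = c*(c - 1)*(c + 3)*(c + 3)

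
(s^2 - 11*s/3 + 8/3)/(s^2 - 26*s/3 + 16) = (s - 1)/(s - 6)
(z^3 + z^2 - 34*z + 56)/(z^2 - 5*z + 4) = (z^2 + 5*z - 14)/(z - 1)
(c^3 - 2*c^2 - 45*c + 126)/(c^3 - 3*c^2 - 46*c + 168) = (c - 3)/(c - 4)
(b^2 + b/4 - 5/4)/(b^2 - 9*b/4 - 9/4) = (-4*b^2 - b + 5)/(-4*b^2 + 9*b + 9)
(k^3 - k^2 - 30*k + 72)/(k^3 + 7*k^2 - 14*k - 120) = (k - 3)/(k + 5)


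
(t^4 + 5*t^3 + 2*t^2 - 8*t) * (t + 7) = t^5 + 12*t^4 + 37*t^3 + 6*t^2 - 56*t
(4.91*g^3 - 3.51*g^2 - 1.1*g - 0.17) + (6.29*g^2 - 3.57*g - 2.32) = 4.91*g^3 + 2.78*g^2 - 4.67*g - 2.49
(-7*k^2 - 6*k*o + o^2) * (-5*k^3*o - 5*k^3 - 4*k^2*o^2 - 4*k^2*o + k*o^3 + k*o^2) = 35*k^5*o + 35*k^5 + 58*k^4*o^2 + 58*k^4*o + 12*k^3*o^3 + 12*k^3*o^2 - 10*k^2*o^4 - 10*k^2*o^3 + k*o^5 + k*o^4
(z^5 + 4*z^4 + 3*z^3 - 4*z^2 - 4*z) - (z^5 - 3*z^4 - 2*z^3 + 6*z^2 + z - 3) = 7*z^4 + 5*z^3 - 10*z^2 - 5*z + 3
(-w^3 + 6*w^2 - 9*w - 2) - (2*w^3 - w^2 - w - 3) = -3*w^3 + 7*w^2 - 8*w + 1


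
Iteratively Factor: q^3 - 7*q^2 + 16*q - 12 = (q - 3)*(q^2 - 4*q + 4) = (q - 3)*(q - 2)*(q - 2)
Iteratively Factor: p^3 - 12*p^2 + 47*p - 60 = (p - 3)*(p^2 - 9*p + 20) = (p - 4)*(p - 3)*(p - 5)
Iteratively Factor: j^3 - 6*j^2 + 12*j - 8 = (j - 2)*(j^2 - 4*j + 4) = (j - 2)^2*(j - 2)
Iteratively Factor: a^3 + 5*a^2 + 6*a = (a + 2)*(a^2 + 3*a) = (a + 2)*(a + 3)*(a)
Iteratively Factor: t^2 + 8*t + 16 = (t + 4)*(t + 4)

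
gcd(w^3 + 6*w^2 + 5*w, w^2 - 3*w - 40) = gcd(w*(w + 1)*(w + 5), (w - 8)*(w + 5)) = w + 5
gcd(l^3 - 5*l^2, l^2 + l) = l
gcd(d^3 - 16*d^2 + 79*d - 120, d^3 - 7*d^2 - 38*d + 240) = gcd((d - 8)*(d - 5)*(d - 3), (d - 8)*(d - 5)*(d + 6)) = d^2 - 13*d + 40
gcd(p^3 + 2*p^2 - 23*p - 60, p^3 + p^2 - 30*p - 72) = p^2 + 7*p + 12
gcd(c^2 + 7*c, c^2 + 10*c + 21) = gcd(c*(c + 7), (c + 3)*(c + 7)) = c + 7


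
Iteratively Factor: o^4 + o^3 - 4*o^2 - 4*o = (o + 2)*(o^3 - o^2 - 2*o) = o*(o + 2)*(o^2 - o - 2) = o*(o + 1)*(o + 2)*(o - 2)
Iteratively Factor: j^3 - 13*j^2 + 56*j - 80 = (j - 4)*(j^2 - 9*j + 20) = (j - 4)^2*(j - 5)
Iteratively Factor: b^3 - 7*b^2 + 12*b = (b - 3)*(b^2 - 4*b) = b*(b - 3)*(b - 4)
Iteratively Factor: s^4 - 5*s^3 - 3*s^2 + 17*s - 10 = (s - 5)*(s^3 - 3*s + 2) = (s - 5)*(s + 2)*(s^2 - 2*s + 1) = (s - 5)*(s - 1)*(s + 2)*(s - 1)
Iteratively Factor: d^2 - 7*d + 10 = (d - 5)*(d - 2)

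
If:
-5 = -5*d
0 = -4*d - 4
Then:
No Solution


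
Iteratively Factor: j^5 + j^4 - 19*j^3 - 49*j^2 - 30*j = (j + 3)*(j^4 - 2*j^3 - 13*j^2 - 10*j) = (j + 1)*(j + 3)*(j^3 - 3*j^2 - 10*j) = (j - 5)*(j + 1)*(j + 3)*(j^2 + 2*j) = (j - 5)*(j + 1)*(j + 2)*(j + 3)*(j)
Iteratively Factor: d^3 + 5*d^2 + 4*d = (d + 4)*(d^2 + d) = d*(d + 4)*(d + 1)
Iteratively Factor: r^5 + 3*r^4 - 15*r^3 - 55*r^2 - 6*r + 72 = (r + 3)*(r^4 - 15*r^2 - 10*r + 24) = (r + 2)*(r + 3)*(r^3 - 2*r^2 - 11*r + 12) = (r + 2)*(r + 3)^2*(r^2 - 5*r + 4) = (r - 1)*(r + 2)*(r + 3)^2*(r - 4)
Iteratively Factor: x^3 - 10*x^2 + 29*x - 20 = (x - 4)*(x^2 - 6*x + 5) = (x - 5)*(x - 4)*(x - 1)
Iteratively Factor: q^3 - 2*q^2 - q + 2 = (q - 1)*(q^2 - q - 2) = (q - 2)*(q - 1)*(q + 1)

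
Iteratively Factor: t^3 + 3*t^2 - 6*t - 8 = (t - 2)*(t^2 + 5*t + 4) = (t - 2)*(t + 1)*(t + 4)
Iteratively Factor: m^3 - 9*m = (m)*(m^2 - 9) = m*(m + 3)*(m - 3)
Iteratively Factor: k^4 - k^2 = (k - 1)*(k^3 + k^2) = k*(k - 1)*(k^2 + k) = k*(k - 1)*(k + 1)*(k)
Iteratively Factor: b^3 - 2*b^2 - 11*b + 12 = (b - 1)*(b^2 - b - 12) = (b - 4)*(b - 1)*(b + 3)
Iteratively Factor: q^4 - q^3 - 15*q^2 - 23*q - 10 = (q + 2)*(q^3 - 3*q^2 - 9*q - 5) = (q + 1)*(q + 2)*(q^2 - 4*q - 5) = (q - 5)*(q + 1)*(q + 2)*(q + 1)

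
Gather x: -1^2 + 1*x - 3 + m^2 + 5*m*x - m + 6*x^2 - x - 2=m^2 + 5*m*x - m + 6*x^2 - 6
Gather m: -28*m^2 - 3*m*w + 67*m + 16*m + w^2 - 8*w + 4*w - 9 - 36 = -28*m^2 + m*(83 - 3*w) + w^2 - 4*w - 45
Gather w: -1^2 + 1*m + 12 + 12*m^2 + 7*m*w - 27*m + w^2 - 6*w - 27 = 12*m^2 - 26*m + w^2 + w*(7*m - 6) - 16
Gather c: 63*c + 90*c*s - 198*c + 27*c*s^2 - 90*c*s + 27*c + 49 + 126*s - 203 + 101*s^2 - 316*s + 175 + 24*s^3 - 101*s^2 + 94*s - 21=c*(27*s^2 - 108) + 24*s^3 - 96*s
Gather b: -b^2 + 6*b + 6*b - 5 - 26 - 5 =-b^2 + 12*b - 36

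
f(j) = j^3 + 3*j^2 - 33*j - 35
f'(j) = 3*j^2 + 6*j - 33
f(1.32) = -71.03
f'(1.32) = -19.85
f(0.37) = -46.75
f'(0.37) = -30.37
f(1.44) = -73.31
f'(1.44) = -18.14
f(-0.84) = -5.76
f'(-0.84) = -35.92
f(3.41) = -72.99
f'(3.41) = 22.34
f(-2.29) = 44.29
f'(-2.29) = -31.01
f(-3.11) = 66.57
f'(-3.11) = -22.64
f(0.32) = -45.22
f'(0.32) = -30.77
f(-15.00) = -2240.00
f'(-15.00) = 552.00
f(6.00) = 91.00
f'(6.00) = 111.00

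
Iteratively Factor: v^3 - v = (v + 1)*(v^2 - v) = v*(v + 1)*(v - 1)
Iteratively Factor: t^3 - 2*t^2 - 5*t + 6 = (t - 3)*(t^2 + t - 2) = (t - 3)*(t - 1)*(t + 2)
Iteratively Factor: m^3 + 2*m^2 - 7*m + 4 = (m - 1)*(m^2 + 3*m - 4) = (m - 1)^2*(m + 4)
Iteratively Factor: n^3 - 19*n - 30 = (n - 5)*(n^2 + 5*n + 6) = (n - 5)*(n + 2)*(n + 3)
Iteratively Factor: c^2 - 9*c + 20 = (c - 4)*(c - 5)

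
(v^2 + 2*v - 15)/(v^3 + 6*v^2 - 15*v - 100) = (v - 3)/(v^2 + v - 20)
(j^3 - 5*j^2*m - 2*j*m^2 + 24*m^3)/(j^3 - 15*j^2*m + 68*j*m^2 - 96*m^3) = (j + 2*m)/(j - 8*m)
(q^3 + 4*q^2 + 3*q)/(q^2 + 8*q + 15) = q*(q + 1)/(q + 5)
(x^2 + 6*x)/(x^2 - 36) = x/(x - 6)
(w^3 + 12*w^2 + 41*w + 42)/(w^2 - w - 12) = (w^2 + 9*w + 14)/(w - 4)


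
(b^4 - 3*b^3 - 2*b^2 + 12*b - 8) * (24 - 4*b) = -4*b^5 + 36*b^4 - 64*b^3 - 96*b^2 + 320*b - 192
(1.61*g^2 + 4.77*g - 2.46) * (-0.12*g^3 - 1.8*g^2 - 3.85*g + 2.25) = -0.1932*g^5 - 3.4704*g^4 - 14.4893*g^3 - 10.314*g^2 + 20.2035*g - 5.535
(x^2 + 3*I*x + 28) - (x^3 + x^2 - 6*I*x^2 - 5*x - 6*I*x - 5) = -x^3 + 6*I*x^2 + 5*x + 9*I*x + 33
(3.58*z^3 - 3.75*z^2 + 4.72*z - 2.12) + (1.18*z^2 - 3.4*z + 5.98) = 3.58*z^3 - 2.57*z^2 + 1.32*z + 3.86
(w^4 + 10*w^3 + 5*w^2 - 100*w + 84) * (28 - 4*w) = -4*w^5 - 12*w^4 + 260*w^3 + 540*w^2 - 3136*w + 2352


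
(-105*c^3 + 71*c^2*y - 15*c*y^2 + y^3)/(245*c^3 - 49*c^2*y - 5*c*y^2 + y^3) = (-3*c + y)/(7*c + y)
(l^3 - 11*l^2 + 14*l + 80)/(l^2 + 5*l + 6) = (l^2 - 13*l + 40)/(l + 3)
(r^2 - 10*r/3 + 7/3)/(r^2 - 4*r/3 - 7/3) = (r - 1)/(r + 1)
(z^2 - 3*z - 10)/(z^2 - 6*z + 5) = (z + 2)/(z - 1)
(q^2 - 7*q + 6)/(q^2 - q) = (q - 6)/q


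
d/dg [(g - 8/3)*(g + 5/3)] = 2*g - 1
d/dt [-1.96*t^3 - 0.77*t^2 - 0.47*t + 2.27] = -5.88*t^2 - 1.54*t - 0.47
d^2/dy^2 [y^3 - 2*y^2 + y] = 6*y - 4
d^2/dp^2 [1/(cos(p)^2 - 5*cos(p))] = (-(1 - cos(2*p))^2 - 75*cos(p)/4 - 27*cos(2*p)/2 + 15*cos(3*p)/4 + 81/2)/((cos(p) - 5)^3*cos(p)^3)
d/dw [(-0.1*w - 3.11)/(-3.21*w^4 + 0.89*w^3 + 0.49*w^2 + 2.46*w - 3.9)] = (-0.963*w^4 - 39.7544*w^3 + 8.3527*w^2 + 3.0478*w + 8.0406)/(10.3041*w^8 - 5.7138*w^7 - 2.3537*w^6 - 14.921*w^5 + 29.6569*w^4 - 4.5312*w^3 + 2.2296*w^2 - 19.188*w + 15.21)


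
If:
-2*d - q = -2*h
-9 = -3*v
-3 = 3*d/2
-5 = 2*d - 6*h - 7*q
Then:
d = -2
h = -27/20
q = 13/10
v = 3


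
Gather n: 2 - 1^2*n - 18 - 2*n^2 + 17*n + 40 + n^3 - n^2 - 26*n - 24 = n^3 - 3*n^2 - 10*n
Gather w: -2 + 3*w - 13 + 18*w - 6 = 21*w - 21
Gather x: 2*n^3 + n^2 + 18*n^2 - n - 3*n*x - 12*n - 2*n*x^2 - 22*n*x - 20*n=2*n^3 + 19*n^2 - 2*n*x^2 - 25*n*x - 33*n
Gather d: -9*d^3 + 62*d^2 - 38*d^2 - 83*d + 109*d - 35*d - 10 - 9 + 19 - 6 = -9*d^3 + 24*d^2 - 9*d - 6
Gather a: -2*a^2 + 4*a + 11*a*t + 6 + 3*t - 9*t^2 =-2*a^2 + a*(11*t + 4) - 9*t^2 + 3*t + 6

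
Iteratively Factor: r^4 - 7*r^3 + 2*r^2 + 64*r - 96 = (r - 2)*(r^3 - 5*r^2 - 8*r + 48) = (r - 2)*(r + 3)*(r^2 - 8*r + 16) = (r - 4)*(r - 2)*(r + 3)*(r - 4)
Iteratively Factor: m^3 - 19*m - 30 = (m - 5)*(m^2 + 5*m + 6) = (m - 5)*(m + 2)*(m + 3)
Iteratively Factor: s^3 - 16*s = (s + 4)*(s^2 - 4*s) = (s - 4)*(s + 4)*(s)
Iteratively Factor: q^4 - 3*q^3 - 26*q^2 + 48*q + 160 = (q - 5)*(q^3 + 2*q^2 - 16*q - 32) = (q - 5)*(q + 4)*(q^2 - 2*q - 8) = (q - 5)*(q + 2)*(q + 4)*(q - 4)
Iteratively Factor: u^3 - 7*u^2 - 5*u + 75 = (u + 3)*(u^2 - 10*u + 25) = (u - 5)*(u + 3)*(u - 5)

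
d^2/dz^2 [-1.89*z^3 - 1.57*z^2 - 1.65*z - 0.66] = -11.34*z - 3.14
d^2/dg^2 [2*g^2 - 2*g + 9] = 4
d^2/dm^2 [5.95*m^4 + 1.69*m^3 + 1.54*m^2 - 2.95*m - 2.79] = 71.4*m^2 + 10.14*m + 3.08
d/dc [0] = 0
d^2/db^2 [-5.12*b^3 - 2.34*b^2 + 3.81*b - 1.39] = -30.72*b - 4.68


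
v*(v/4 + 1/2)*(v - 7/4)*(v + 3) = v^4/4 + 13*v^3/16 - 11*v^2/16 - 21*v/8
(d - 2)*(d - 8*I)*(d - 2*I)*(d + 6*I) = d^4 - 2*d^3 - 4*I*d^3 + 44*d^2 + 8*I*d^2 - 88*d - 96*I*d + 192*I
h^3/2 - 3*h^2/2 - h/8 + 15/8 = (h/2 + 1/2)*(h - 5/2)*(h - 3/2)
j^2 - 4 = (j - 2)*(j + 2)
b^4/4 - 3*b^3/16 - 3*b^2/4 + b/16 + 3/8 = (b/4 + 1/4)*(b - 2)*(b - 3/4)*(b + 1)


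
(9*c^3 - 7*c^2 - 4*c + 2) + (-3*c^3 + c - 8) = 6*c^3 - 7*c^2 - 3*c - 6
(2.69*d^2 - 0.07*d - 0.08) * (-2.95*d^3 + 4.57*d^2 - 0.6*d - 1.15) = -7.9355*d^5 + 12.4998*d^4 - 1.6979*d^3 - 3.4171*d^2 + 0.1285*d + 0.092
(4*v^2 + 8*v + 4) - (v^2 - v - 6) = 3*v^2 + 9*v + 10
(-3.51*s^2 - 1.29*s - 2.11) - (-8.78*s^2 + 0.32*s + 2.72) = 5.27*s^2 - 1.61*s - 4.83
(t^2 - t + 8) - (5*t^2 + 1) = -4*t^2 - t + 7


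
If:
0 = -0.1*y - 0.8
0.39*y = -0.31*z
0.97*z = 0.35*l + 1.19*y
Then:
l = 55.09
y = -8.00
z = 10.06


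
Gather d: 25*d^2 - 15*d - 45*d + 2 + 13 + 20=25*d^2 - 60*d + 35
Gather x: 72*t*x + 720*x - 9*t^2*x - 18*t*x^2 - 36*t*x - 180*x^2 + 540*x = x^2*(-18*t - 180) + x*(-9*t^2 + 36*t + 1260)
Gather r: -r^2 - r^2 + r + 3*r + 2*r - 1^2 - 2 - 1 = -2*r^2 + 6*r - 4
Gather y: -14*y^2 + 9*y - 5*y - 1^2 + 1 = -14*y^2 + 4*y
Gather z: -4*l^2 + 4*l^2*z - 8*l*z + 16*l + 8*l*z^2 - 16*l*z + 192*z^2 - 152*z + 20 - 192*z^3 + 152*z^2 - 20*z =-4*l^2 + 16*l - 192*z^3 + z^2*(8*l + 344) + z*(4*l^2 - 24*l - 172) + 20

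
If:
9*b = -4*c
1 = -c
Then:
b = 4/9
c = -1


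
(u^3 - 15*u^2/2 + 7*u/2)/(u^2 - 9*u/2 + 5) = u*(2*u^2 - 15*u + 7)/(2*u^2 - 9*u + 10)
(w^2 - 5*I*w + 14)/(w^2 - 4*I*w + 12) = (w - 7*I)/(w - 6*I)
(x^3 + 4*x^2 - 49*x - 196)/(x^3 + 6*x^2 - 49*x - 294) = (x + 4)/(x + 6)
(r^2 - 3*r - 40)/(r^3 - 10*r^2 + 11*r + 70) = (r^2 - 3*r - 40)/(r^3 - 10*r^2 + 11*r + 70)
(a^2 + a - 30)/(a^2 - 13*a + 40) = (a + 6)/(a - 8)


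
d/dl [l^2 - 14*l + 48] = 2*l - 14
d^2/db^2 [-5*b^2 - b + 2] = -10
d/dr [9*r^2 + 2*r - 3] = 18*r + 2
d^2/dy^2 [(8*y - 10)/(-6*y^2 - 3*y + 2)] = 36*(-(4*y - 5)*(4*y + 1)^2 + 2*(4*y - 1)*(6*y^2 + 3*y - 2))/(6*y^2 + 3*y - 2)^3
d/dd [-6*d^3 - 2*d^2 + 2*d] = -18*d^2 - 4*d + 2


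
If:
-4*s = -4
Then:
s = 1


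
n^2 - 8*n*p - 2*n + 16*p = (n - 2)*(n - 8*p)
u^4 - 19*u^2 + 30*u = u*(u - 3)*(u - 2)*(u + 5)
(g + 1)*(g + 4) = g^2 + 5*g + 4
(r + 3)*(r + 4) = r^2 + 7*r + 12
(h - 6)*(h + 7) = h^2 + h - 42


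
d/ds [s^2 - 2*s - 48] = 2*s - 2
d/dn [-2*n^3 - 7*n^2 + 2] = 2*n*(-3*n - 7)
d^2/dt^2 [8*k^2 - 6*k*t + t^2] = 2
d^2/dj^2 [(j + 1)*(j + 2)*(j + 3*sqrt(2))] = 6*j + 6 + 6*sqrt(2)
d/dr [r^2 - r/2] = 2*r - 1/2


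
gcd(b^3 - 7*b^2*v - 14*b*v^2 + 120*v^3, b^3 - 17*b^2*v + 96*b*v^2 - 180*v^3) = b^2 - 11*b*v + 30*v^2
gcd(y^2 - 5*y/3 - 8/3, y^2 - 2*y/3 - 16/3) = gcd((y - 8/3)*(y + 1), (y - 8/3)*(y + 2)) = y - 8/3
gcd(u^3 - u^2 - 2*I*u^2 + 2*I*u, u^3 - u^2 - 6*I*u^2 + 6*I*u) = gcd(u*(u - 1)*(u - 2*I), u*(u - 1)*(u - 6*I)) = u^2 - u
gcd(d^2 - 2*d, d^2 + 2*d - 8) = d - 2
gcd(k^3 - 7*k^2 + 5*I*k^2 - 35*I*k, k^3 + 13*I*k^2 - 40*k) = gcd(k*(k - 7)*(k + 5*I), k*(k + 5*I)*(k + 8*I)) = k^2 + 5*I*k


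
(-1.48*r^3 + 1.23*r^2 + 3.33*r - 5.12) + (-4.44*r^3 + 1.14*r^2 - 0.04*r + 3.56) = -5.92*r^3 + 2.37*r^2 + 3.29*r - 1.56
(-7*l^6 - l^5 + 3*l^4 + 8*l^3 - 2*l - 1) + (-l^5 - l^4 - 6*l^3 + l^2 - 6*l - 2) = -7*l^6 - 2*l^5 + 2*l^4 + 2*l^3 + l^2 - 8*l - 3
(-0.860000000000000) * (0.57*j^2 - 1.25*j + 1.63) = -0.4902*j^2 + 1.075*j - 1.4018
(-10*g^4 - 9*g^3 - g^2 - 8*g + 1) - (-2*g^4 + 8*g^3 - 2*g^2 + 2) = -8*g^4 - 17*g^3 + g^2 - 8*g - 1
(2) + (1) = 3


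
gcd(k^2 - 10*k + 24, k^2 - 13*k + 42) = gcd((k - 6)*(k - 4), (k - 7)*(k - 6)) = k - 6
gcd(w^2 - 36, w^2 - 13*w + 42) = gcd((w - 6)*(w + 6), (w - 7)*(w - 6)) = w - 6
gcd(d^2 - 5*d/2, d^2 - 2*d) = d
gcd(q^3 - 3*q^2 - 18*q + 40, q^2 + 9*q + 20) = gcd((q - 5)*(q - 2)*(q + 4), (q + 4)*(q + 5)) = q + 4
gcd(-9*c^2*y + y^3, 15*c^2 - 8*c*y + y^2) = -3*c + y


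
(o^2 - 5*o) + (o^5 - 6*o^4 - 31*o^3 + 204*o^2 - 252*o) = o^5 - 6*o^4 - 31*o^3 + 205*o^2 - 257*o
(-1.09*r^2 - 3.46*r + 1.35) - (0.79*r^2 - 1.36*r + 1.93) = -1.88*r^2 - 2.1*r - 0.58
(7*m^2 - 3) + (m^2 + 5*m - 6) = 8*m^2 + 5*m - 9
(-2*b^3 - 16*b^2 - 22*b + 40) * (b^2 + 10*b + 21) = -2*b^5 - 36*b^4 - 224*b^3 - 516*b^2 - 62*b + 840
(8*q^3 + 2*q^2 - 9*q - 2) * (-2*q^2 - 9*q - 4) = -16*q^5 - 76*q^4 - 32*q^3 + 77*q^2 + 54*q + 8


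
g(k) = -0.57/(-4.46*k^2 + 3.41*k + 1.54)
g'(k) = -0.57*(8.92*k - 3.41)/(-4.46*k^2 + 3.41*k + 1.54)^2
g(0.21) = -0.28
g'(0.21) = 0.21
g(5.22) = 0.01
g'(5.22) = -0.00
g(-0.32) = 72.12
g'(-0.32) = 57155.82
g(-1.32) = 0.05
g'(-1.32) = 0.08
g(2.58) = 0.03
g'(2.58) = -0.03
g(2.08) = 0.05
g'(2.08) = -0.08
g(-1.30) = 0.05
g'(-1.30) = 0.08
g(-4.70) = 0.01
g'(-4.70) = 0.00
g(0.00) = -0.37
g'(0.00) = 0.82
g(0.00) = -0.37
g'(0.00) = 0.82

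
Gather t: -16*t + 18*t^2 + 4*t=18*t^2 - 12*t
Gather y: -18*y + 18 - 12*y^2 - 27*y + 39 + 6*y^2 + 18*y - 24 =-6*y^2 - 27*y + 33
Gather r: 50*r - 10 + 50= 50*r + 40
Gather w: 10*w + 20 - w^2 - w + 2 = -w^2 + 9*w + 22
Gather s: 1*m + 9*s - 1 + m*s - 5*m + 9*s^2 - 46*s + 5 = -4*m + 9*s^2 + s*(m - 37) + 4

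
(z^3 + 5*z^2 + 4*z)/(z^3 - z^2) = (z^2 + 5*z + 4)/(z*(z - 1))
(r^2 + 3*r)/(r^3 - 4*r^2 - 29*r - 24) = r/(r^2 - 7*r - 8)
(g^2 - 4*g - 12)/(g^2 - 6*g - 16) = (g - 6)/(g - 8)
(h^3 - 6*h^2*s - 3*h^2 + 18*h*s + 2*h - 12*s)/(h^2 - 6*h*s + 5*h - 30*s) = (h^2 - 3*h + 2)/(h + 5)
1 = 1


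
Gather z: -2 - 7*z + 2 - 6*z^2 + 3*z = -6*z^2 - 4*z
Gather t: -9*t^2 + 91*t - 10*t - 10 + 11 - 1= -9*t^2 + 81*t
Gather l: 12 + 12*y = 12*y + 12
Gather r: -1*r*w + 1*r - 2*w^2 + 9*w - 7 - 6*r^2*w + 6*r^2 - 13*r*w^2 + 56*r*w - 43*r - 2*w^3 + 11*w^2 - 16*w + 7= r^2*(6 - 6*w) + r*(-13*w^2 + 55*w - 42) - 2*w^3 + 9*w^2 - 7*w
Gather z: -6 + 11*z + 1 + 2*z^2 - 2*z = 2*z^2 + 9*z - 5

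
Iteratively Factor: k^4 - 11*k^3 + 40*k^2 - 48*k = (k - 4)*(k^3 - 7*k^2 + 12*k) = (k - 4)^2*(k^2 - 3*k) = k*(k - 4)^2*(k - 3)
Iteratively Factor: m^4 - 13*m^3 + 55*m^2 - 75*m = (m)*(m^3 - 13*m^2 + 55*m - 75) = m*(m - 3)*(m^2 - 10*m + 25) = m*(m - 5)*(m - 3)*(m - 5)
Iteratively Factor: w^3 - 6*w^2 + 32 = (w - 4)*(w^2 - 2*w - 8) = (w - 4)*(w + 2)*(w - 4)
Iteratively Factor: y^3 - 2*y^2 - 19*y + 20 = (y + 4)*(y^2 - 6*y + 5) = (y - 5)*(y + 4)*(y - 1)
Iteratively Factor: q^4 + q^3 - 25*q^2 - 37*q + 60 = (q + 4)*(q^3 - 3*q^2 - 13*q + 15) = (q - 5)*(q + 4)*(q^2 + 2*q - 3) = (q - 5)*(q - 1)*(q + 4)*(q + 3)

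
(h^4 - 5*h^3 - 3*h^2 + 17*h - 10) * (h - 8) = h^5 - 13*h^4 + 37*h^3 + 41*h^2 - 146*h + 80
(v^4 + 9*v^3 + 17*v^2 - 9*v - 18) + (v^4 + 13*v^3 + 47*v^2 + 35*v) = 2*v^4 + 22*v^3 + 64*v^2 + 26*v - 18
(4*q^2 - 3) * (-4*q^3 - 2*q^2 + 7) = -16*q^5 - 8*q^4 + 12*q^3 + 34*q^2 - 21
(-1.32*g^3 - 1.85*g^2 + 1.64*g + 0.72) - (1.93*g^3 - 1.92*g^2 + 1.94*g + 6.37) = -3.25*g^3 + 0.0699999999999998*g^2 - 0.3*g - 5.65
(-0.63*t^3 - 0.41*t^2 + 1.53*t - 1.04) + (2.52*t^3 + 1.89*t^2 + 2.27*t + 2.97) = 1.89*t^3 + 1.48*t^2 + 3.8*t + 1.93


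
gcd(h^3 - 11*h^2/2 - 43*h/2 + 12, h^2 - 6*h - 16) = h - 8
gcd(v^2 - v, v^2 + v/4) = v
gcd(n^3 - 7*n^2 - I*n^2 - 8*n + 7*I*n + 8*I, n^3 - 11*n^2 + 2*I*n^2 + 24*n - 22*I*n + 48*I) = n - 8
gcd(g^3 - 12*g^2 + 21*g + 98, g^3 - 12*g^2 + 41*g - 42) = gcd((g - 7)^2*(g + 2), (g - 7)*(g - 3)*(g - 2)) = g - 7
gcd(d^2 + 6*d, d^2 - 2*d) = d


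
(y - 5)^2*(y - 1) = y^3 - 11*y^2 + 35*y - 25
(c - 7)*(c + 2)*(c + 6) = c^3 + c^2 - 44*c - 84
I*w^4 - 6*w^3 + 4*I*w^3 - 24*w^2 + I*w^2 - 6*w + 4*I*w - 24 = (w + 4)*(w + I)*(w + 6*I)*(I*w + 1)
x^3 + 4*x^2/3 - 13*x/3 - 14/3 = (x - 2)*(x + 1)*(x + 7/3)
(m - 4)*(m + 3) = m^2 - m - 12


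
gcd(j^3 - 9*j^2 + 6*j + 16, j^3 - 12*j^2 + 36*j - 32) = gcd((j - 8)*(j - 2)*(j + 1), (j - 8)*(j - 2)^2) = j^2 - 10*j + 16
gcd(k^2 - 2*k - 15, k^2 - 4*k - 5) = k - 5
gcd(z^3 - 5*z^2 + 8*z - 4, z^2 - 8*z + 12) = z - 2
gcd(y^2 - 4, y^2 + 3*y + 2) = y + 2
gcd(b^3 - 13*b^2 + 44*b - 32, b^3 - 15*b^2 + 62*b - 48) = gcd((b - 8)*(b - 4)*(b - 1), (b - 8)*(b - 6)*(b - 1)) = b^2 - 9*b + 8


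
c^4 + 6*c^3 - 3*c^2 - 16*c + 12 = (c - 1)^2*(c + 2)*(c + 6)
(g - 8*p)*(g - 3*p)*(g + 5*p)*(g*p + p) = g^4*p - 6*g^3*p^2 + g^3*p - 31*g^2*p^3 - 6*g^2*p^2 + 120*g*p^4 - 31*g*p^3 + 120*p^4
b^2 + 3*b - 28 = (b - 4)*(b + 7)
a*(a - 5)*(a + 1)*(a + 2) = a^4 - 2*a^3 - 13*a^2 - 10*a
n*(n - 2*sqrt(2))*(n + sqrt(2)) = n^3 - sqrt(2)*n^2 - 4*n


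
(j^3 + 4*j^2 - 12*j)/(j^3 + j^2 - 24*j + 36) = j/(j - 3)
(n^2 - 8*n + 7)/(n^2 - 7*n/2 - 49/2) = 2*(n - 1)/(2*n + 7)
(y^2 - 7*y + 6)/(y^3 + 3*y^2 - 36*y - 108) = (y - 1)/(y^2 + 9*y + 18)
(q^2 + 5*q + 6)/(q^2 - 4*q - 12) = (q + 3)/(q - 6)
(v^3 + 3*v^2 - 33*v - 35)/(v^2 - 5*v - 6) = (v^2 + 2*v - 35)/(v - 6)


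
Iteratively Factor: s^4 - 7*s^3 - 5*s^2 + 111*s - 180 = (s - 3)*(s^3 - 4*s^2 - 17*s + 60) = (s - 3)*(s + 4)*(s^2 - 8*s + 15) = (s - 5)*(s - 3)*(s + 4)*(s - 3)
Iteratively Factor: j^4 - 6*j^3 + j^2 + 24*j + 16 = (j - 4)*(j^3 - 2*j^2 - 7*j - 4) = (j - 4)^2*(j^2 + 2*j + 1) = (j - 4)^2*(j + 1)*(j + 1)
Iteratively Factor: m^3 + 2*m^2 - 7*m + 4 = (m - 1)*(m^2 + 3*m - 4) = (m - 1)^2*(m + 4)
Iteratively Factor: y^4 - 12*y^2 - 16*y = (y)*(y^3 - 12*y - 16) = y*(y - 4)*(y^2 + 4*y + 4) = y*(y - 4)*(y + 2)*(y + 2)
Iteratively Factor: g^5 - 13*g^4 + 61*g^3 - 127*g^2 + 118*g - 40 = (g - 4)*(g^4 - 9*g^3 + 25*g^2 - 27*g + 10) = (g - 5)*(g - 4)*(g^3 - 4*g^2 + 5*g - 2) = (g - 5)*(g - 4)*(g - 2)*(g^2 - 2*g + 1) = (g - 5)*(g - 4)*(g - 2)*(g - 1)*(g - 1)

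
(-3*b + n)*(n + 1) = -3*b*n - 3*b + n^2 + n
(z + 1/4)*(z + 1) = z^2 + 5*z/4 + 1/4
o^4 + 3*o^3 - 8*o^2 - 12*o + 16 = (o - 2)*(o - 1)*(o + 2)*(o + 4)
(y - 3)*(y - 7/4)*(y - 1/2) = y^3 - 21*y^2/4 + 61*y/8 - 21/8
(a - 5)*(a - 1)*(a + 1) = a^3 - 5*a^2 - a + 5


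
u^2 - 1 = (u - 1)*(u + 1)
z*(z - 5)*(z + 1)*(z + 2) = z^4 - 2*z^3 - 13*z^2 - 10*z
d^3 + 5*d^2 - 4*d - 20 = (d - 2)*(d + 2)*(d + 5)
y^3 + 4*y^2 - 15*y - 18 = (y - 3)*(y + 1)*(y + 6)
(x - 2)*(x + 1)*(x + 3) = x^3 + 2*x^2 - 5*x - 6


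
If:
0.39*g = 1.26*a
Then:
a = 0.30952380952381*g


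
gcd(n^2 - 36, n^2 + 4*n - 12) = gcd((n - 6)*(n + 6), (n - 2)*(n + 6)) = n + 6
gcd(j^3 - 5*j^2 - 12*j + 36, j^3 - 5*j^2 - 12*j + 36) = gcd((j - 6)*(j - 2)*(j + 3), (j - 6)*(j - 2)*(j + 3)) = j^3 - 5*j^2 - 12*j + 36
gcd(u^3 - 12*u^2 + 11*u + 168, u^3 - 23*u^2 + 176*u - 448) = u^2 - 15*u + 56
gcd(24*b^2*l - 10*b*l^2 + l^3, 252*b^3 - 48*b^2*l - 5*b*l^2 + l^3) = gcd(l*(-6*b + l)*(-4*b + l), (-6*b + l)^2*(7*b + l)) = 6*b - l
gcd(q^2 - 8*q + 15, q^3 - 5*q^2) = q - 5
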